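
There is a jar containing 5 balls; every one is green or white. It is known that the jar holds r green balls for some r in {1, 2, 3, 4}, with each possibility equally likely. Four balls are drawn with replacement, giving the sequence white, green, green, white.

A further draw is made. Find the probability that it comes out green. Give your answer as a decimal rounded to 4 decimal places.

0.5000

Under each hypothesis, the probability of the observed sequence is: P(data | r = 1) = (4/5)(1/5)(1/5)(4/5) = 16/625; P(data | r = 2) = (3/5)(2/5)(2/5)(3/5) = 36/625; P(data | r = 3) = (2/5)(3/5)(3/5)(2/5) = 36/625; P(data | r = 4) = (1/5)(4/5)(4/5)(1/5) = 16/625.
Weighting by the prior gives 1/4 · 16/625 = 4/625, 1/4 · 36/625 = 9/625, 1/4 · 36/625 = 9/625, 1/4 · 16/625 = 4/625; with total 26/625.
Normalising, the posterior is P(r = 1 | data) = 2/13, P(r = 2 | data) = 9/26, P(r = 3 | data) = 9/26, P(r = 4 | data) = 2/13.
The predictive probability is P(green next | data) = (1/5)(2/13) + (2/5)(9/26) + (3/5)(9/26) + (4/5)(2/13) = 1/2.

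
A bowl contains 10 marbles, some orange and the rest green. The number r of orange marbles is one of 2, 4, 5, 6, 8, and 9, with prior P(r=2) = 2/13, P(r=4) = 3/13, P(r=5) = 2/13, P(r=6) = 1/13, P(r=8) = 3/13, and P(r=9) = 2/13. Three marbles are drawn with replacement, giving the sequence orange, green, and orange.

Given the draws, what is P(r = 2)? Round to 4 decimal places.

Compute the likelihood of the observed sequence for each case: P(data | r = 2) = (2/10)(8/10)(2/10) = 0.032; P(data | r = 4) = (4/10)(6/10)(4/10) = 0.096; P(data | r = 5) = (5/10)(5/10)(5/10) = 0.125; P(data | r = 6) = (6/10)(4/10)(6/10) = 0.144; P(data | r = 8) = (8/10)(2/10)(8/10) = 0.128; P(data | r = 9) = (9/10)(1/10)(9/10) = 0.081.
Weighting by the prior gives 2/13 · 0.032 = 0.0049231, 3/13 · 0.096 = 0.022154, 2/13 · 0.125 = 0.019231, 1/13 · 0.144 = 0.011077, 3/13 · 0.128 = 0.029538, 2/13 · 0.081 = 0.012462; summing to 0.099385.
So P(r = 2 | data) = (0.0049231) / (0.099385) = 0.049536.

0.0495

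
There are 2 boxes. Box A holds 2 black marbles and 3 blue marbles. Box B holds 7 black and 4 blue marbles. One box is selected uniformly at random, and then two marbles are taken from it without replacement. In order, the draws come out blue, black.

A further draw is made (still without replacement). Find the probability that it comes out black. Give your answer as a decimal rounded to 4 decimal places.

0.4863

The likelihood of the observed sequence under each hypothesis: P(data | box A) = (3/5)(2/4) = 3/10; P(data | box B) = (4/11)(7/10) = 14/55.
Multiplying each by its prior: 1/2 · 3/10 = 3/20, 1/2 · 14/55 = 7/55; summing to 61/220.
Dividing through by the total gives posterior P(box A | data) = 33/61, P(box B | data) = 28/61.
The predictive probability is P(black next | data) = (1/3)(33/61) + (2/3)(28/61) = 89/183.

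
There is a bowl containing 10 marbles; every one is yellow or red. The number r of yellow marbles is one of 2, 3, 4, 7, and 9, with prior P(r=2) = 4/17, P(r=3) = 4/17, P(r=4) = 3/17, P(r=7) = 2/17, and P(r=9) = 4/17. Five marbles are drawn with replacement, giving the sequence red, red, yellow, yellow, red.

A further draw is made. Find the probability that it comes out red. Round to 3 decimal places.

The likelihood of the observed sequence under each hypothesis: P(data | r = 2) = (8/10)(8/10)(2/10)(2/10)(8/10) = 0.02048; P(data | r = 3) = (7/10)(7/10)(3/10)(3/10)(7/10) = 0.03087; P(data | r = 4) = (6/10)(6/10)(4/10)(4/10)(6/10) = 0.03456; P(data | r = 7) = (3/10)(3/10)(7/10)(7/10)(3/10) = 0.01323; P(data | r = 9) = (1/10)(1/10)(9/10)(9/10)(1/10) = 0.00081.
Weighting by the prior gives 4/17 · 0.02048 = 0.0048188, 4/17 · 0.03087 = 0.0072635, 3/17 · 0.03456 = 0.0060988, 2/17 · 0.01323 = 0.0015565, 4/17 · 0.00081 = 0.00019059; summing to 0.019928.
The posterior is then P(r = 2 | data) = 0.24181, P(r = 3 | data) = 0.36448, P(r = 4 | data) = 0.30604, P(r = 7 | data) = 0.078104, P(r = 9 | data) = 0.0095637.
Averaging over the posterior, P(red next | data) = (4/5)(0.24181) + (7/10)(0.36448) + (3/5)(0.30604) + (3/10)(0.078104) + (1/10)(0.0095637) = 0.6566.

0.657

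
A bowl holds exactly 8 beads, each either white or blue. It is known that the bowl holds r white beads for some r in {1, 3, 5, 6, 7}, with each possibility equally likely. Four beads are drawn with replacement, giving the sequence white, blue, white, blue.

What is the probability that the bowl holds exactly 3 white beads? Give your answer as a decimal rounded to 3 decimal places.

0.325

For each hypothesis, P(data | H) works out to: P(data | r = 1) = (1/8)(7/8)(1/8)(7/8) = 0.011963; P(data | r = 3) = (3/8)(5/8)(3/8)(5/8) = 0.054932; P(data | r = 5) = (5/8)(3/8)(5/8)(3/8) = 0.054932; P(data | r = 6) = (6/8)(2/8)(6/8)(2/8) = 0.035156; P(data | r = 7) = (7/8)(1/8)(7/8)(1/8) = 0.011963.
The prior-weighted likelihoods are 1/5 · 0.011963 = 0.0023926, 1/5 · 0.054932 = 0.010986, 1/5 · 0.054932 = 0.010986, 1/5 · 0.035156 = 0.0070313, 1/5 · 0.011963 = 0.0023926; with total 0.033789.
By Bayes' rule, P(r = 3 | data) = (0.010986) / (0.033789) = 0.32514.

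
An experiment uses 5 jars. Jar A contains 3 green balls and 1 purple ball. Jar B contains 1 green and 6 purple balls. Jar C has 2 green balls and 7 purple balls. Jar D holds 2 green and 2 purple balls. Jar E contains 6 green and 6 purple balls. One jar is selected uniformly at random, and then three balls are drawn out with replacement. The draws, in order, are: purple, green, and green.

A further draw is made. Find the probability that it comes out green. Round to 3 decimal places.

0.541

Compute the likelihood of the observed sequence for each case: P(data | jar A) = (1/4)(3/4)(3/4) = 0.14062; P(data | jar B) = (6/7)(1/7)(1/7) = 0.017493; P(data | jar C) = (7/9)(2/9)(2/9) = 0.038409; P(data | jar D) = (2/4)(2/4)(2/4) = 0.125; P(data | jar E) = (6/12)(6/12)(6/12) = 0.125.
Multiplying each by its prior: 1/5 · 0.14062 = 0.028125, 1/5 · 0.017493 = 0.0034985, 1/5 · 0.038409 = 0.0076818, 1/5 · 0.125 = 0.025, 1/5 · 0.125 = 0.025; summing to 0.089305.
Dividing through by the total gives posterior P(jar A | data) = 0.31493, P(jar B | data) = 0.039175, P(jar C | data) = 0.086017, P(jar D | data) = 0.27994, P(jar E | data) = 0.27994.
The predictive probability is P(green next | data) = (3/4)(0.31493) + (1/7)(0.039175) + (2/9)(0.086017) + (1/2)(0.27994) + (1/2)(0.27994) = 0.54085.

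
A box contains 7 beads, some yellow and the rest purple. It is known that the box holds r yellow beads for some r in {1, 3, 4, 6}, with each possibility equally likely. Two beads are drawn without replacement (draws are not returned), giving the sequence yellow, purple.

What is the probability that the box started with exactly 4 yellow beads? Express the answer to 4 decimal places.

0.3333

For each hypothesis, P(data | H) works out to: P(data | r = 1) = (1/7)(6/6) = 1/7; P(data | r = 3) = (3/7)(4/6) = 2/7; P(data | r = 4) = (4/7)(3/6) = 2/7; P(data | r = 6) = (6/7)(1/6) = 1/7.
Weighting by the prior gives 1/4 · 1/7 = 1/28, 1/4 · 2/7 = 1/14, 1/4 · 2/7 = 1/14, 1/4 · 1/7 = 1/28; these sum to 3/14.
Therefore the posterior P(r = 4 | data) = (1/14) / (3/14) = 1/3.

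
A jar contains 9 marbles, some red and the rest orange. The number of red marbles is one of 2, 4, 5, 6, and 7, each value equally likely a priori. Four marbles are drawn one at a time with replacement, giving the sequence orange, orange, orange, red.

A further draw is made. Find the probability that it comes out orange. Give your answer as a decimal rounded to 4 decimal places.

0.5916

The likelihood of the observed sequence under each hypothesis: P(data | r = 2) = (7/9)(7/9)(7/9)(2/9) = 0.10456; P(data | r = 4) = (5/9)(5/9)(5/9)(4/9) = 0.076208; P(data | r = 5) = (4/9)(4/9)(4/9)(5/9) = 0.048773; P(data | r = 6) = (3/9)(3/9)(3/9)(6/9) = 0.024691; P(data | r = 7) = (2/9)(2/9)(2/9)(7/9) = 0.0085353.
Weighting by the prior gives 1/5 · 0.10456 = 0.020911, 1/5 · 0.076208 = 0.015242, 1/5 · 0.048773 = 0.0097546, 1/5 · 0.024691 = 0.0049383, 1/5 · 0.0085353 = 0.0017071; with total 0.052553.
Normalising, the posterior is P(r = 2 | data) = 0.39791, P(r = 4 | data) = 0.29002, P(r = 5 | data) = 0.18561, P(r = 6 | data) = 0.093968, P(r = 7 | data) = 0.032483.
So P(orange next | data) = Σ P(orange next | H) P(H | data) = (7/9)(0.39791) + (5/9)(0.29002) + (4/9)(0.18561) + (1/3)(0.093968) + (2/9)(0.032483) = 0.59165.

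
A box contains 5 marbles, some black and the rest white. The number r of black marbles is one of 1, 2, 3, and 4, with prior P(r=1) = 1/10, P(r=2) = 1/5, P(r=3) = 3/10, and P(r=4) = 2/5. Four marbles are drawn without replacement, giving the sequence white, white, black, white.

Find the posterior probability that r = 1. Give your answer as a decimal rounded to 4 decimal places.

0.5000

Compute the likelihood of the observed sequence for each case: P(data | r = 1) = (4/5)(3/4)(1/3)(2/2) = 1/5; P(data | r = 2) = (3/5)(2/4)(2/3)(1/2) = 1/10; P(data | r = 3) = (2/5)(1/4)(3/3)(0/2) = 0; P(data | r = 4) = (1/5)(0/4) = 0.
The prior-weighted likelihoods are 1/10 · 1/5 = 1/50, 1/5 · 1/10 = 1/50, 3/10 · 0 = 0, 2/5 · 0 = 0; these sum to 1/25.
By Bayes' rule, P(r = 1 | data) = (1/50) / (1/25) = 1/2.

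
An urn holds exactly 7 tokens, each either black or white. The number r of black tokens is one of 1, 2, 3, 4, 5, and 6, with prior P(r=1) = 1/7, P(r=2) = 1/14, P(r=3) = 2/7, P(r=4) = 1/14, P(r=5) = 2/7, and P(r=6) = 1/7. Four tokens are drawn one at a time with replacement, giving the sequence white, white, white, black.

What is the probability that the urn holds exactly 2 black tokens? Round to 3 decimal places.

0.145

For each hypothesis, P(data | H) works out to: P(data | r = 1) = (6/7)(6/7)(6/7)(1/7) = 0.089963; P(data | r = 2) = (5/7)(5/7)(5/7)(2/7) = 0.10412; P(data | r = 3) = (4/7)(4/7)(4/7)(3/7) = 0.079967; P(data | r = 4) = (3/7)(3/7)(3/7)(4/7) = 0.044981; P(data | r = 5) = (2/7)(2/7)(2/7)(5/7) = 0.01666; P(data | r = 6) = (1/7)(1/7)(1/7)(6/7) = 0.002499.
Weighting by the prior gives 1/7 · 0.089963 = 0.012852, 1/14 · 0.10412 = 0.0074374, 2/7 · 0.079967 = 0.022848, 1/14 · 0.044981 = 0.0032129, 2/7 · 0.01666 = 0.0047599, 1/7 · 0.002499 = 0.00035699; these sum to 0.051467.
Therefore the posterior P(r = 2 | data) = (0.0074374) / (0.051467) = 0.14451.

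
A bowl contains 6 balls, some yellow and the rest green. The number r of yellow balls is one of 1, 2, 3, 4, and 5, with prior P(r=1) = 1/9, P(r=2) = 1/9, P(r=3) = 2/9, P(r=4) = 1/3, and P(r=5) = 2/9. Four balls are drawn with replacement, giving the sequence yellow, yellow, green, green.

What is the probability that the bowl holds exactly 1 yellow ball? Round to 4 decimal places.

Under each hypothesis, the probability of the observed sequence is: P(data | r = 1) = (1/6)(1/6)(5/6)(5/6) = 0.01929; P(data | r = 2) = (2/6)(2/6)(4/6)(4/6) = 0.049383; P(data | r = 3) = (3/6)(3/6)(3/6)(3/6) = 0.0625; P(data | r = 4) = (4/6)(4/6)(2/6)(2/6) = 0.049383; P(data | r = 5) = (5/6)(5/6)(1/6)(1/6) = 0.01929.
The prior-weighted likelihoods are 1/9 · 0.01929 = 0.0021433, 1/9 · 0.049383 = 0.005487, 2/9 · 0.0625 = 0.013889, 1/3 · 0.049383 = 0.016461, 2/9 · 0.01929 = 0.0042867; with total 0.042267.
Hence P(r = 1 | data) = (0.0021433) / (0.042267) = 0.05071.

0.0507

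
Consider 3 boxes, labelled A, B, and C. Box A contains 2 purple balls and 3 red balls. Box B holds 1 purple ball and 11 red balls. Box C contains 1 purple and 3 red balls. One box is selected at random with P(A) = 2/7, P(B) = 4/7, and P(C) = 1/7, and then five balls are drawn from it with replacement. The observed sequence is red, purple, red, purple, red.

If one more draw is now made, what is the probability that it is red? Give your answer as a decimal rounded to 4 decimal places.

0.6918

For each hypothesis, P(data | H) works out to: P(data | box A) = (3/5)(2/5)(3/5)(2/5)(3/5) = 0.03456; P(data | box B) = (11/12)(1/12)(11/12)(1/12)(11/12) = 0.005349; P(data | box C) = (3/4)(1/4)(3/4)(1/4)(3/4) = 0.026367.
The prior-weighted likelihoods are 2/7 · 0.03456 = 0.0098743, 4/7 · 0.005349 = 0.0030566, 1/7 · 0.026367 = 0.0037667; with total 0.016698.
The posterior is then P(box A | data) = 0.59136, P(box B | data) = 0.18305, P(box C | data) = 0.22559.
The predictive probability is P(red next | data) = (3/5)(0.59136) + (11/12)(0.18305) + (3/4)(0.22559) = 0.69181.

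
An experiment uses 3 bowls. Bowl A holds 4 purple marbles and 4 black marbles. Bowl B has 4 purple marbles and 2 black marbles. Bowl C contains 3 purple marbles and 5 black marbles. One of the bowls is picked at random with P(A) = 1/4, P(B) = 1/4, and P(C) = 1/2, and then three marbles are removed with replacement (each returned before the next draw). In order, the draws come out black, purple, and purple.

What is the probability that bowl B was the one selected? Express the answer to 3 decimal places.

Under each hypothesis, the probability of the observed sequence is: P(data | bowl A) = (4/8)(4/8)(4/8) = 0.125; P(data | bowl B) = (2/6)(4/6)(4/6) = 0.14815; P(data | bowl C) = (5/8)(3/8)(3/8) = 0.087891.
Multiplying each by its prior: 1/4 · 0.125 = 0.03125, 1/4 · 0.14815 = 0.037037, 1/2 · 0.087891 = 0.043945; with total 0.11223.
By Bayes' rule, P(bowl B | data) = (0.037037) / (0.11223) = 0.33.

0.330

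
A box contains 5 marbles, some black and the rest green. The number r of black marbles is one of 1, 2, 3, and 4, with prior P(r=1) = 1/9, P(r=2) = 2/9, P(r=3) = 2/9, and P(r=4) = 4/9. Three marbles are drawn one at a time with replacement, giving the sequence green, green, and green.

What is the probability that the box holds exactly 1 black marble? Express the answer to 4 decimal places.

For each hypothesis, P(data | H) works out to: P(data | r = 1) = (4/5)(4/5)(4/5) = 0.512; P(data | r = 2) = (3/5)(3/5)(3/5) = 0.216; P(data | r = 3) = (2/5)(2/5)(2/5) = 0.064; P(data | r = 4) = (1/5)(1/5)(1/5) = 0.008.
Multiplying each by its prior: 1/9 · 0.512 = 0.056889, 2/9 · 0.216 = 0.048, 2/9 · 0.064 = 0.014222, 4/9 · 0.008 = 0.0035556; with total 0.12267.
By Bayes' rule, P(r = 1 | data) = (0.056889) / (0.12267) = 0.46377.

0.4638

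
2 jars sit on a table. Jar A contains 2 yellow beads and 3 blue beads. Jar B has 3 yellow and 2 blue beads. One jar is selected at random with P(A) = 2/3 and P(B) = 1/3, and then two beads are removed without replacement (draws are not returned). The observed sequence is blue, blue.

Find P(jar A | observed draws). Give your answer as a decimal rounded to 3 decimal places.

0.857

Under each hypothesis, the probability of the observed sequence is: P(data | jar A) = (3/5)(2/4) = 3/10; P(data | jar B) = (2/5)(1/4) = 1/10.
The prior-weighted likelihoods are 2/3 · 3/10 = 1/5, 1/3 · 1/10 = 1/30; these sum to 7/30.
Hence P(jar A | data) = (1/5) / (7/30) = 6/7.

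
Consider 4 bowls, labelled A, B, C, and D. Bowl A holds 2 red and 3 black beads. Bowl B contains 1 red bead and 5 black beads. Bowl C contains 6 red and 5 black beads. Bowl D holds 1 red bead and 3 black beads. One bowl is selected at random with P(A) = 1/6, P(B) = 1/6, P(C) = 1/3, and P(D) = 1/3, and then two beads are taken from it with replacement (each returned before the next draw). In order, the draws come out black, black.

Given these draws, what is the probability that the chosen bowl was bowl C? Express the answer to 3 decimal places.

The likelihood of the observed sequence under each hypothesis: P(data | bowl A) = (3/5)(3/5) = 0.36; P(data | bowl B) = (5/6)(5/6) = 0.69444; P(data | bowl C) = (5/11)(5/11) = 0.20661; P(data | bowl D) = (3/4)(3/4) = 0.5625.
The prior-weighted likelihoods are 1/6 · 0.36 = 0.06, 1/6 · 0.69444 = 0.11574, 1/3 · 0.20661 = 0.068871, 1/3 · 0.5625 = 0.1875; these sum to 0.43211.
Therefore the posterior P(bowl C | data) = (0.068871) / (0.43211) = 0.15938.

0.159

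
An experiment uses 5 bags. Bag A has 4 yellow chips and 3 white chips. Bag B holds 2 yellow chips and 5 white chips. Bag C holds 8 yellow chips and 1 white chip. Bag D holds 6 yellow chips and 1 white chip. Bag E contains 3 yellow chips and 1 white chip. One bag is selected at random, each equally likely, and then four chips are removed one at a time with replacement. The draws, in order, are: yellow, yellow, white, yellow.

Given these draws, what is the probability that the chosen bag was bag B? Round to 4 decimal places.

0.0450

Under each hypothesis, the probability of the observed sequence is: P(data | bag A) = (4/7)(4/7)(3/7)(4/7) = 0.079967; P(data | bag B) = (2/7)(2/7)(5/7)(2/7) = 0.01666; P(data | bag C) = (8/9)(8/9)(1/9)(8/9) = 0.078037; P(data | bag D) = (6/7)(6/7)(1/7)(6/7) = 0.089963; P(data | bag E) = (3/4)(3/4)(1/4)(3/4) = 0.10547.
Weighting by the prior gives 1/5 · 0.079967 = 0.015993, 1/5 · 0.01666 = 0.0033319, 1/5 · 0.078037 = 0.015607, 1/5 · 0.089963 = 0.017993, 1/5 · 0.10547 = 0.021094; summing to 0.074019.
By Bayes' rule, P(bag B | data) = (0.0033319) / (0.074019) = 0.045015.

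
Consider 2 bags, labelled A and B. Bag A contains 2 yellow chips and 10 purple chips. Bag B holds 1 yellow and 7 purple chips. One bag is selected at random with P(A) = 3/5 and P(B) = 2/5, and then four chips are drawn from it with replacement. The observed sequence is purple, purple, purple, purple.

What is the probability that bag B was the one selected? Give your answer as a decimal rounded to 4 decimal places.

The likelihood of the observed sequence under each hypothesis: P(data | bag A) = (10/12)(10/12)(10/12)(10/12) = 0.48225; P(data | bag B) = (7/8)(7/8)(7/8)(7/8) = 0.58618.
The prior-weighted likelihoods are 3/5 · 0.48225 = 0.28935, 2/5 · 0.58618 = 0.23447; summing to 0.52382.
Hence P(bag B | data) = (0.23447) / (0.52382) = 0.44762.

0.4476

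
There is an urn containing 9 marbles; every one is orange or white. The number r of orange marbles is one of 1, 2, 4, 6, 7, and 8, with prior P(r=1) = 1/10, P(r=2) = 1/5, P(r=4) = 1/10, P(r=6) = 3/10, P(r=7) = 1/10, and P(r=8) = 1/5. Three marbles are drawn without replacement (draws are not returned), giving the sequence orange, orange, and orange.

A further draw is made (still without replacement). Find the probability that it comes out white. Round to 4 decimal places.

0.3017

Compute the likelihood of the observed sequence for each case: P(data | r = 1) = (1/9)(0/8) = 0; P(data | r = 2) = (2/9)(1/8)(0/7) = 0; P(data | r = 4) = (4/9)(3/8)(2/7) = 1/21; P(data | r = 6) = (6/9)(5/8)(4/7) = 5/21; P(data | r = 7) = (7/9)(6/8)(5/7) = 5/12; P(data | r = 8) = (8/9)(7/8)(6/7) = 2/3.
Multiplying each by its prior: 1/10 · 0 = 0, 1/5 · 0 = 0, 1/10 · 1/21 = 1/210, 3/10 · 5/21 = 1/14, 1/10 · 5/12 = 1/24, 1/5 · 2/3 = 2/15; these sum to 211/840.
The posterior is then P(r = 1 | data) = 0, P(r = 2 | data) = 0, P(r = 4 | data) = 4/211, P(r = 6 | data) = 60/211, P(r = 7 | data) = 35/211, P(r = 8 | data) = 112/211.
The predictive probability is P(white next | data) = (5/6)(4/211) + (1/2)(60/211) + (1/3)(35/211) + (1/6)(112/211) = 191/633.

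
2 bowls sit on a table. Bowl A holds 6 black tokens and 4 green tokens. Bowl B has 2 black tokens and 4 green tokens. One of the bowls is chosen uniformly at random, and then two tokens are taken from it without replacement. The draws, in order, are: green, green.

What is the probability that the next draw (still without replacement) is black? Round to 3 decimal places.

0.563

The likelihood of the observed sequence under each hypothesis: P(data | bowl A) = (4/10)(3/9) = 2/15; P(data | bowl B) = (4/6)(3/5) = 2/5.
Multiplying each by its prior: 1/2 · 2/15 = 1/15, 1/2 · 2/5 = 1/5; summing to 4/15.
Dividing through by the total gives posterior P(bowl A | data) = 1/4, P(bowl B | data) = 3/4.
The predictive probability is P(black next | data) = (3/4)(1/4) + (1/2)(3/4) = 9/16.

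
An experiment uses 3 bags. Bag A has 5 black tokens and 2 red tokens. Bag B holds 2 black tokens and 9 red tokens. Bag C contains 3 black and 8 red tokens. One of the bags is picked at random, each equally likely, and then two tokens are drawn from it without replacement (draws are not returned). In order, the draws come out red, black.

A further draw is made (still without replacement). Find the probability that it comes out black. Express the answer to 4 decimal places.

Compute the likelihood of the observed sequence for each case: P(data | bag A) = (2/7)(5/6) = 0.2381; P(data | bag B) = (9/11)(2/10) = 0.16364; P(data | bag C) = (8/11)(3/10) = 0.21818.
The prior-weighted likelihoods are 1/3 · 0.2381 = 0.079365, 1/3 · 0.16364 = 0.054545, 1/3 · 0.21818 = 0.072727; summing to 0.20664.
The posterior is then P(bag A | data) = 0.38408, P(bag B | data) = 0.26397, P(bag C | data) = 0.35196.
So P(black next | data) = Σ P(black next | H) P(H | data) = (4/5)(0.38408) + (1/9)(0.26397) + (2/9)(0.35196) = 0.4148.

0.4148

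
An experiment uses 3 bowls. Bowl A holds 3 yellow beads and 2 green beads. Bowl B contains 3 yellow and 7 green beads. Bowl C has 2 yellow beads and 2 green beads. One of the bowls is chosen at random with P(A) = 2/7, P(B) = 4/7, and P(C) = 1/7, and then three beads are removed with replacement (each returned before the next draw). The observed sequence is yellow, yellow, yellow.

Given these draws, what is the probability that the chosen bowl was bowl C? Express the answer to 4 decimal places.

0.1880

For each hypothesis, P(data | H) works out to: P(data | bowl A) = (3/5)(3/5)(3/5) = 0.216; P(data | bowl B) = (3/10)(3/10)(3/10) = 0.027; P(data | bowl C) = (2/4)(2/4)(2/4) = 0.125.
The prior-weighted likelihoods are 2/7 · 0.216 = 0.061714, 4/7 · 0.027 = 0.015429, 1/7 · 0.125 = 0.017857; with total 0.095.
By Bayes' rule, P(bowl C | data) = (0.017857) / (0.095) = 0.18797.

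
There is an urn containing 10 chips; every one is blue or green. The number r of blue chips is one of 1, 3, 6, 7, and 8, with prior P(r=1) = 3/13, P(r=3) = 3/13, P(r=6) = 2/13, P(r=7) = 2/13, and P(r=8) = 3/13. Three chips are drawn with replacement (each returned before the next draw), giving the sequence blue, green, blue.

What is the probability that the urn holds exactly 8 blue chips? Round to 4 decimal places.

0.3249

The likelihood of the observed sequence under each hypothesis: P(data | r = 1) = (1/10)(9/10)(1/10) = 0.009; P(data | r = 3) = (3/10)(7/10)(3/10) = 0.063; P(data | r = 6) = (6/10)(4/10)(6/10) = 0.144; P(data | r = 7) = (7/10)(3/10)(7/10) = 0.147; P(data | r = 8) = (8/10)(2/10)(8/10) = 0.128.
The prior-weighted likelihoods are 3/13 · 0.009 = 0.0020769, 3/13 · 0.063 = 0.014538, 2/13 · 0.144 = 0.022154, 2/13 · 0.147 = 0.022615, 3/13 · 0.128 = 0.029538; summing to 0.090923.
Therefore the posterior P(r = 8 | data) = (0.029538) / (0.090923) = 0.32487.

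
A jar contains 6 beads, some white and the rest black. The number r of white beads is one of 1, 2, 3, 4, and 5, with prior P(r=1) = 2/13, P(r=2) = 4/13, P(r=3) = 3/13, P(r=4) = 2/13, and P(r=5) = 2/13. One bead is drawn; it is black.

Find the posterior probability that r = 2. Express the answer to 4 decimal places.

0.3902

The likelihood of this draw under each hypothesis: P(data | r = 1) = (5/6) = 5/6; P(data | r = 2) = (4/6) = 2/3; P(data | r = 3) = (3/6) = 1/2; P(data | r = 4) = (2/6) = 1/3; P(data | r = 5) = (1/6) = 1/6.
The prior-weighted likelihoods are 2/13 · 5/6 = 5/39, 4/13 · 2/3 = 8/39, 3/13 · 1/2 = 3/26, 2/13 · 1/3 = 2/39, 2/13 · 1/6 = 1/39; summing to 41/78.
By Bayes' rule, P(r = 2 | data) = (8/39) / (41/78) = 16/41.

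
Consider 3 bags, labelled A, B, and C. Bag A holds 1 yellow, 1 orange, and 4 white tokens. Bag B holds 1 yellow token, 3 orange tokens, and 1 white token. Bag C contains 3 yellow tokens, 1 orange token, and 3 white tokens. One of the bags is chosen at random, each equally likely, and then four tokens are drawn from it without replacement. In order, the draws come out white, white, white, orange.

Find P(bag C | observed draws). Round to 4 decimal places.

0.0968

For each hypothesis, P(data | H) works out to: P(data | bag A) = (4/6)(3/5)(2/4)(1/3) = 0.066667; P(data | bag B) = (1/5)(0/4) = 0; P(data | bag C) = (3/7)(2/6)(1/5)(1/4) = 0.0071429.
Multiplying each by its prior: 1/3 · 0.066667 = 0.022222, 1/3 · 0 = 0, 1/3 · 0.0071429 = 0.002381; with total 0.024603.
So P(bag C | data) = (0.002381) / (0.024603) = 0.096774.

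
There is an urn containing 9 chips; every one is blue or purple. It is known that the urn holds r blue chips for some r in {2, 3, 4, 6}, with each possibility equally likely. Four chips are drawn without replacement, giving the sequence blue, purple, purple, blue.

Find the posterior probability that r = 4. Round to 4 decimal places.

The likelihood of the observed sequence under each hypothesis: P(data | r = 2) = (2/9)(7/8)(6/7)(1/6) = 1/36; P(data | r = 3) = (3/9)(6/8)(5/7)(2/6) = 5/84; P(data | r = 4) = (4/9)(5/8)(4/7)(3/6) = 5/63; P(data | r = 6) = (6/9)(3/8)(2/7)(5/6) = 5/84.
Weighting by the prior gives 1/4 · 1/36 = 1/144, 1/4 · 5/84 = 5/336, 1/4 · 5/63 = 5/252, 1/4 · 5/84 = 5/336; summing to 19/336.
By Bayes' rule, P(r = 4 | data) = (5/252) / (19/336) = 20/57.

0.3509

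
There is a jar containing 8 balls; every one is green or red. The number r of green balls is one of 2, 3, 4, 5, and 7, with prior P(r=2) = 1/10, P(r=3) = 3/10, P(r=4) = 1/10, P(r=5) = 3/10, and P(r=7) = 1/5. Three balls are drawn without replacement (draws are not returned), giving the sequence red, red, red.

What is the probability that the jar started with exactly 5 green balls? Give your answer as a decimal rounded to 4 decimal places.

0.0526

Compute the likelihood of the observed sequence for each case: P(data | r = 2) = (6/8)(5/7)(4/6) = 5/14; P(data | r = 3) = (5/8)(4/7)(3/6) = 5/28; P(data | r = 4) = (4/8)(3/7)(2/6) = 1/14; P(data | r = 5) = (3/8)(2/7)(1/6) = 1/56; P(data | r = 7) = (1/8)(0/7) = 0.
Weighting by the prior gives 1/10 · 5/14 = 1/28, 3/10 · 5/28 = 3/56, 1/10 · 1/14 = 1/140, 3/10 · 1/56 = 3/560, 1/5 · 0 = 0; with total 57/560.
Hence P(r = 5 | data) = (3/560) / (57/560) = 1/19.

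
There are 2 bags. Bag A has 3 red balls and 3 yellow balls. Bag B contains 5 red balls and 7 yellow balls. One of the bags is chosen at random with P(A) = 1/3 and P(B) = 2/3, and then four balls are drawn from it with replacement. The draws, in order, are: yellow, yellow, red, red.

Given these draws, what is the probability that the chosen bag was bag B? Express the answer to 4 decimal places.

0.6540

For each hypothesis, P(data | H) works out to: P(data | bag A) = (3/6)(3/6)(3/6)(3/6) = 0.0625; P(data | bag B) = (7/12)(7/12)(5/12)(5/12) = 0.059076.
Weighting by the prior gives 1/3 · 0.0625 = 0.020833, 2/3 · 0.059076 = 0.039384; these sum to 0.060217.
So P(bag B | data) = (0.039384) / (0.060217) = 0.65403.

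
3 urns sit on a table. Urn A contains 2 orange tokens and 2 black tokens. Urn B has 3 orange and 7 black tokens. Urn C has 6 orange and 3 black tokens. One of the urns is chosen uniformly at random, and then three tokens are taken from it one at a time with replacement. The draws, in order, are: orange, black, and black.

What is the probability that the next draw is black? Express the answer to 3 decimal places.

Under each hypothesis, the probability of the observed sequence is: P(data | urn A) = (2/4)(2/4)(2/4) = 0.125; P(data | urn B) = (3/10)(7/10)(7/10) = 0.147; P(data | urn C) = (6/9)(3/9)(3/9) = 0.074074.
The prior-weighted likelihoods are 1/3 · 0.125 = 0.041667, 1/3 · 0.147 = 0.049, 1/3 · 0.074074 = 0.024691; these sum to 0.11536.
Normalising, the posterior is P(urn A | data) = 0.36119, P(urn B | data) = 0.42476, P(urn C | data) = 0.21404.
Averaging over the posterior, P(black next | data) = (1/2)(0.36119) + (7/10)(0.42476) + (1/3)(0.21404) = 0.54928.

0.549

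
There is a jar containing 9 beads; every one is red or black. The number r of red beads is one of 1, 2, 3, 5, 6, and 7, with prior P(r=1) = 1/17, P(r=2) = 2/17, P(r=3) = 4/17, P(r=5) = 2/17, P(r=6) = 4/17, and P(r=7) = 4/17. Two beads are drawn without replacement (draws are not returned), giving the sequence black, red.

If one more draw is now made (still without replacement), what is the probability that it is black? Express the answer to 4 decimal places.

The likelihood of the observed sequence under each hypothesis: P(data | r = 1) = (8/9)(1/8) = 1/9; P(data | r = 2) = (7/9)(2/8) = 7/36; P(data | r = 3) = (6/9)(3/8) = 1/4; P(data | r = 5) = (4/9)(5/8) = 5/18; P(data | r = 6) = (3/9)(6/8) = 1/4; P(data | r = 7) = (2/9)(7/8) = 7/36.
Multiplying each by its prior: 1/17 · 1/9 = 1/153, 2/17 · 7/36 = 7/306, 4/17 · 1/4 = 1/17, 2/17 · 5/18 = 5/153, 4/17 · 1/4 = 1/17, 4/17 · 7/36 = 7/153; with total 23/102.
Dividing through by the total gives posterior P(r = 1 | data) = 2/69, P(r = 2 | data) = 7/69, P(r = 3 | data) = 6/23, P(r = 5 | data) = 10/69, P(r = 6 | data) = 6/23, P(r = 7 | data) = 14/69.
The predictive probability is P(black next | data) = (1)(2/69) + (6/7)(7/69) + (5/7)(6/23) + (3/7)(10/69) + (2/7)(6/23) + (1/7)(14/69) = 226/483.

0.4679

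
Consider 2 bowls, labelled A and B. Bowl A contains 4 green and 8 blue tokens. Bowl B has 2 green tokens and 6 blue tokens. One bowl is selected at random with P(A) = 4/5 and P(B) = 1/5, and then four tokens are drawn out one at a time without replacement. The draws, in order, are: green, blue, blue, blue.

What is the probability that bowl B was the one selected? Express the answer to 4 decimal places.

0.2399

For each hypothesis, P(data | H) works out to: P(data | bowl A) = (4/12)(8/11)(7/10)(6/9) = 0.11313; P(data | bowl B) = (2/8)(6/7)(5/6)(4/5) = 0.14286.
The prior-weighted likelihoods are 4/5 · 0.11313 = 0.090505, 1/5 · 0.14286 = 0.028571; with total 0.11908.
So P(bowl B | data) = (0.028571) / (0.11908) = 0.23994.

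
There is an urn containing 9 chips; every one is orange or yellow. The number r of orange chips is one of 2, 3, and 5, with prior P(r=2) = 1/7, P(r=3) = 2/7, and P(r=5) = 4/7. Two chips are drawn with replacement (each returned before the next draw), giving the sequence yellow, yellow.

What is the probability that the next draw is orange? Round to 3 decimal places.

Under each hypothesis, the probability of the observed sequence is: P(data | r = 2) = (7/9)(7/9) = 49/81; P(data | r = 3) = (6/9)(6/9) = 4/9; P(data | r = 5) = (4/9)(4/9) = 16/81.
The prior-weighted likelihoods are 1/7 · 49/81 = 7/81, 2/7 · 4/9 = 8/63, 4/7 · 16/81 = 64/567; with total 185/567.
Normalising, the posterior is P(r = 2 | data) = 0.26486, P(r = 3 | data) = 0.38919, P(r = 5 | data) = 0.34595.
So P(orange next | data) = Σ P(orange next | H) P(H | data) = (2/9)(0.26486) + (1/3)(0.38919) + (5/9)(0.34595) = 0.38078.

0.381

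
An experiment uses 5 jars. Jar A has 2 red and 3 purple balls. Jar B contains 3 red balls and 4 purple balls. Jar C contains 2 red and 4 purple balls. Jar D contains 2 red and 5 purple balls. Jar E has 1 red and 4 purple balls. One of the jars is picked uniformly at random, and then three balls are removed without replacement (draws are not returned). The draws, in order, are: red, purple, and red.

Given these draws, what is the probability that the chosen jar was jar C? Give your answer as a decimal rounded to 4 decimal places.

0.2029

Compute the likelihood of the observed sequence for each case: P(data | jar A) = (2/5)(3/4)(1/3) = 1/10; P(data | jar B) = (3/7)(4/6)(2/5) = 4/35; P(data | jar C) = (2/6)(4/5)(1/4) = 1/15; P(data | jar D) = (2/7)(5/6)(1/5) = 1/21; P(data | jar E) = (1/5)(4/4)(0/3) = 0.
The prior-weighted likelihoods are 1/5 · 1/10 = 1/50, 1/5 · 4/35 = 4/175, 1/5 · 1/15 = 1/75, 1/5 · 1/21 = 1/105, 1/5 · 0 = 0; with total 23/350.
So P(jar C | data) = (1/75) / (23/350) = 14/69.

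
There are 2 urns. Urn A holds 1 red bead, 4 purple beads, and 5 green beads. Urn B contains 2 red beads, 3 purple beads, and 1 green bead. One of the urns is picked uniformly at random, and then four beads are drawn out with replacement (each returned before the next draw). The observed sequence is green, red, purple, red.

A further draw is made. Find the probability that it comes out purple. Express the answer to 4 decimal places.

0.4822

The likelihood of the observed sequence under each hypothesis: P(data | urn A) = (5/10)(1/10)(4/10)(1/10) = 0.002; P(data | urn B) = (1/6)(2/6)(3/6)(2/6) = 0.0092593.
Multiplying each by its prior: 1/2 · 0.002 = 0.001, 1/2 · 0.0092593 = 0.0046296; summing to 0.0056296.
Normalising, the posterior is P(urn A | data) = 0.17763, P(urn B | data) = 0.82237.
The predictive probability is P(purple next | data) = (2/5)(0.17763) + (1/2)(0.82237) = 0.48224.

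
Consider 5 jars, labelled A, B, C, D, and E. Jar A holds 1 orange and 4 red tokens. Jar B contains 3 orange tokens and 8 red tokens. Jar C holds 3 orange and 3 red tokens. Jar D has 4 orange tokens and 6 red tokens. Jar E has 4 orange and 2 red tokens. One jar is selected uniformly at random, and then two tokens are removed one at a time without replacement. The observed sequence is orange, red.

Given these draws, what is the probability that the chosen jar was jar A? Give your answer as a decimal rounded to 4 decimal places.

0.1598

For each hypothesis, P(data | H) works out to: P(data | jar A) = (1/5)(4/4) = 0.2; P(data | jar B) = (3/11)(8/10) = 0.21818; P(data | jar C) = (3/6)(3/5) = 0.3; P(data | jar D) = (4/10)(6/9) = 0.26667; P(data | jar E) = (4/6)(2/5) = 0.26667.
Weighting by the prior gives 1/5 · 0.2 = 0.04, 1/5 · 0.21818 = 0.043636, 1/5 · 0.3 = 0.06, 1/5 · 0.26667 = 0.053333, 1/5 · 0.26667 = 0.053333; summing to 0.2503.
Hence P(jar A | data) = (0.04) / (0.2503) = 0.15981.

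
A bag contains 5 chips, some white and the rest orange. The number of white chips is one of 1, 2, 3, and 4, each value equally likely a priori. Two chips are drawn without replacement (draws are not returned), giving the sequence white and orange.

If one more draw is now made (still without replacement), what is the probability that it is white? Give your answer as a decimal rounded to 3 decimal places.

For each hypothesis, P(data | H) works out to: P(data | r = 1) = (1/5)(4/4) = 1/5; P(data | r = 2) = (2/5)(3/4) = 3/10; P(data | r = 3) = (3/5)(2/4) = 3/10; P(data | r = 4) = (4/5)(1/4) = 1/5.
Multiplying each by its prior: 1/4 · 1/5 = 1/20, 1/4 · 3/10 = 3/40, 1/4 · 3/10 = 3/40, 1/4 · 1/5 = 1/20; with total 1/4.
The posterior is then P(r = 1 | data) = 1/5, P(r = 2 | data) = 3/10, P(r = 3 | data) = 3/10, P(r = 4 | data) = 1/5.
The predictive probability is P(white next | data) = (0)(1/5) + (1/3)(3/10) + (2/3)(3/10) + (1)(1/5) = 1/2.

0.500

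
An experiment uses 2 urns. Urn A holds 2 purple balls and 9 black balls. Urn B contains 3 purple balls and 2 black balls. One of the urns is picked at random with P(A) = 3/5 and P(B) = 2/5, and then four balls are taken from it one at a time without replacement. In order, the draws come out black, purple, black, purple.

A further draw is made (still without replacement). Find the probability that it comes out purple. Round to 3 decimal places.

For each hypothesis, P(data | H) works out to: P(data | urn A) = (9/11)(2/10)(8/9)(1/8) = 1/55; P(data | urn B) = (2/5)(3/4)(1/3)(2/2) = 1/10.
Multiplying each by its prior: 3/5 · 1/55 = 3/275, 2/5 · 1/10 = 1/25; these sum to 14/275.
The posterior is then P(urn A | data) = 3/14, P(urn B | data) = 11/14.
Averaging over the posterior, P(purple next | data) = (0)(3/14) + (1)(11/14) = 11/14.

0.786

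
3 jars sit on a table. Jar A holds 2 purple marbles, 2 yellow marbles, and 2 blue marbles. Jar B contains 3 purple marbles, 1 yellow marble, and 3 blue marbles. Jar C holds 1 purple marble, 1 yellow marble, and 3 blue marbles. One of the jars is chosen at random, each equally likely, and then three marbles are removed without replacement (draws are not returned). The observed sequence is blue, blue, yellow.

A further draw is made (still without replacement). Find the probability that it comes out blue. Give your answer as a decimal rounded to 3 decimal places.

For each hypothesis, P(data | H) works out to: P(data | jar A) = (2/6)(1/5)(2/4) = 1/30; P(data | jar B) = (3/7)(2/6)(1/5) = 1/35; P(data | jar C) = (3/5)(2/4)(1/3) = 1/10.
Multiplying each by its prior: 1/3 · 1/30 = 1/90, 1/3 · 1/35 = 1/105, 1/3 · 1/10 = 1/30; summing to 17/315.
Normalising, the posterior is P(jar A | data) = 7/34, P(jar B | data) = 3/17, P(jar C | data) = 21/34.
The predictive probability is P(blue next | data) = (0)(7/34) + (1/4)(3/17) + (1/2)(21/34) = 6/17.

0.353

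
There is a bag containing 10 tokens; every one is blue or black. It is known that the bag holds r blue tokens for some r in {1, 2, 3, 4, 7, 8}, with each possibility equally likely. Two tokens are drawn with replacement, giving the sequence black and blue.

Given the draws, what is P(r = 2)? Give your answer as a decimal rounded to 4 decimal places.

The likelihood of the observed sequence under each hypothesis: P(data | r = 1) = (9/10)(1/10) = 9/100; P(data | r = 2) = (8/10)(2/10) = 4/25; P(data | r = 3) = (7/10)(3/10) = 21/100; P(data | r = 4) = (6/10)(4/10) = 6/25; P(data | r = 7) = (3/10)(7/10) = 21/100; P(data | r = 8) = (2/10)(8/10) = 4/25.
The prior-weighted likelihoods are 1/6 · 9/100 = 3/200, 1/6 · 4/25 = 2/75, 1/6 · 21/100 = 7/200, 1/6 · 6/25 = 1/25, 1/6 · 21/100 = 7/200, 1/6 · 4/25 = 2/75; with total 107/600.
So P(r = 2 | data) = (2/75) / (107/600) = 16/107.

0.1495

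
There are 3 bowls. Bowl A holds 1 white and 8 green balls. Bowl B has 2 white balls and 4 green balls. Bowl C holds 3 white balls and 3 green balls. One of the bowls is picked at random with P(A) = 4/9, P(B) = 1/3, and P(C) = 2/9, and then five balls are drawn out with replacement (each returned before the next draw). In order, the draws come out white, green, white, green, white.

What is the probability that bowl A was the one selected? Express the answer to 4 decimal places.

Compute the likelihood of the observed sequence for each case: P(data | bowl A) = (1/9)(8/9)(1/9)(8/9)(1/9) = 0.0010838; P(data | bowl B) = (2/6)(4/6)(2/6)(4/6)(2/6) = 0.016461; P(data | bowl C) = (3/6)(3/6)(3/6)(3/6)(3/6) = 0.03125.
Multiplying each by its prior: 4/9 · 0.0010838 = 0.00048171, 1/3 · 0.016461 = 0.005487, 2/9 · 0.03125 = 0.0069444; summing to 0.012913.
So P(bowl A | data) = (0.00048171) / (0.012913) = 0.037304.

0.0373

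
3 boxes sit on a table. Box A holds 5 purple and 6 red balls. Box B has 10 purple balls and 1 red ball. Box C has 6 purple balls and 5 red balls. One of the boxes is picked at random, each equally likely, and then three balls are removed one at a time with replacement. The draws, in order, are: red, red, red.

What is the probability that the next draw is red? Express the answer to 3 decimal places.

0.511

The likelihood of the observed sequence under each hypothesis: P(data | box A) = (6/11)(6/11)(6/11) = 0.16228; P(data | box B) = (1/11)(1/11)(1/11) = 0.00075131; P(data | box C) = (5/11)(5/11)(5/11) = 0.093914.
The prior-weighted likelihoods are 1/3 · 0.16228 = 0.054095, 1/3 · 0.00075131 = 0.00025044, 1/3 · 0.093914 = 0.031305; summing to 0.08565.
The posterior is then P(box A | data) = 0.63158, P(box B | data) = 0.002924, P(box C | data) = 0.3655.
So P(red next | data) = Σ P(red next | H) P(H | data) = (6/11)(0.63158) + (1/11)(0.002924) + (5/11)(0.3655) = 0.5109.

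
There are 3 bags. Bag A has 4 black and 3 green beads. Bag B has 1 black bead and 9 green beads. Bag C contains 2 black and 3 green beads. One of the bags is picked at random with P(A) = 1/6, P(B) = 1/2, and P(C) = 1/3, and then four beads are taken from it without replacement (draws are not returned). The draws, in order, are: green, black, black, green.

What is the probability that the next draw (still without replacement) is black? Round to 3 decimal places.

0.200

The likelihood of the observed sequence under each hypothesis: P(data | bag A) = (3/7)(4/6)(3/5)(2/4) = 3/35; P(data | bag B) = (9/10)(1/9)(0/8) = 0; P(data | bag C) = (3/5)(2/4)(1/3)(2/2) = 1/10.
Multiplying each by its prior: 1/6 · 3/35 = 1/70, 1/2 · 0 = 0, 1/3 · 1/10 = 1/30; these sum to 1/21.
Dividing through by the total gives posterior P(bag A | data) = 3/10, P(bag B | data) = 0, P(bag C | data) = 7/10.
So P(black next | data) = Σ P(black next | H) P(H | data) = (2/3)(3/10) + (0)(7/10) = 1/5.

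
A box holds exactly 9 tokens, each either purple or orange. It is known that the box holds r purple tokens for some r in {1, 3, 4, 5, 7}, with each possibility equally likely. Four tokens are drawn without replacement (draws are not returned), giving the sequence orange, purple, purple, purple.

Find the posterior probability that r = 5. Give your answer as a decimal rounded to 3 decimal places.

0.294

For each hypothesis, P(data | H) works out to: P(data | r = 1) = (8/9)(1/8)(0/7) = 0; P(data | r = 3) = (6/9)(3/8)(2/7)(1/6) = 1/84; P(data | r = 4) = (5/9)(4/8)(3/7)(2/6) = 5/126; P(data | r = 5) = (4/9)(5/8)(4/7)(3/6) = 5/63; P(data | r = 7) = (2/9)(7/8)(6/7)(5/6) = 5/36.
Multiplying each by its prior: 1/5 · 0 = 0, 1/5 · 1/84 = 1/420, 1/5 · 5/126 = 1/126, 1/5 · 5/63 = 1/63, 1/5 · 5/36 = 1/36; summing to 17/315.
Hence P(r = 5 | data) = (1/63) / (17/315) = 5/17.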